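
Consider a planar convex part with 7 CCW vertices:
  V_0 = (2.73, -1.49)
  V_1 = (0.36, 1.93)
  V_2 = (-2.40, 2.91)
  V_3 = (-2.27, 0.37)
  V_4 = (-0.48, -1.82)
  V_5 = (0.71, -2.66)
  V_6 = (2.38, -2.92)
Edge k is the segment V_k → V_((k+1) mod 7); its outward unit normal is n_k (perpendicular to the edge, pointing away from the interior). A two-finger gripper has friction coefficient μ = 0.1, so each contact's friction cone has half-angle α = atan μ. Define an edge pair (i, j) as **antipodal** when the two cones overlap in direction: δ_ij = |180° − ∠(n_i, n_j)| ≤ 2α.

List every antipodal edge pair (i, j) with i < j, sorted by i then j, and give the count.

α = atan 0.1 = 5.71°;  2α = 11.42°
n_0 = (+0.8219, +0.5696)
n_1 = (+0.3346, +0.9424)
n_2 = (-0.9987, -0.0511)
n_3 = (-0.7743, -0.6329)
n_4 = (-0.5767, -0.8170)
n_5 = (-0.1538, -0.9881)
n_6 = (+0.9713, -0.2377)
  (0,1): δ = 144.27°  ·
  (0,2): δ = 31.79°  ·
  (0,3): δ = 4.54°  ✓
  (0,4): δ = 20.06°  ·
  (0,5): δ = 46.43°  ·
  (0,6): δ = 131.53°  ·
  (1,2): δ = 67.52°  ·
  (1,3): δ = 31.19°  ·
  (1,4): δ = 15.67°  ·
  (1,5): δ = 10.70°  ✓
  (1,6): δ = 95.80°  ·
  (2,3): δ = 143.67°  ·
  (2,4): δ = 128.15°  ·
  (2,5): δ = 101.78°  ·
  (2,6): δ = 16.68°  ·
  (3,4): δ = 164.48°  ·
  (3,5): δ = 138.11°  ·
  (3,6): δ = 53.01°  ·
  (4,5): δ = 153.63°  ·
  (4,6): δ = 68.54°  ·
  (5,6): δ = 94.90°  ·
antipodal pairs: 2

count = 2; pairs: (0,3), (1,5)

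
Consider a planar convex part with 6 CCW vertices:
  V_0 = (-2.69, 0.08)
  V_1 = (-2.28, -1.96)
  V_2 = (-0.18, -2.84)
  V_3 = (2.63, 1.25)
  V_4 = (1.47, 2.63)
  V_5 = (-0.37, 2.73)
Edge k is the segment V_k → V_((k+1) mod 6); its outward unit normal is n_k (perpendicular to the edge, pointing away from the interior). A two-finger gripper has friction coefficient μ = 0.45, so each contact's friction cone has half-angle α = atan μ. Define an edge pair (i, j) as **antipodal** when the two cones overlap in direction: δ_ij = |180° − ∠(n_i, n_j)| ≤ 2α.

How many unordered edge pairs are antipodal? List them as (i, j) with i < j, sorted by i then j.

α = atan 0.45 = 24.23°;  2α = 48.46°
n_0 = (-0.9804, -0.1970)
n_1 = (-0.3865, -0.9223)
n_2 = (+0.8242, -0.5663)
n_3 = (+0.7655, +0.6435)
n_4 = (+0.0543, +0.9985)
n_5 = (-0.7524, +0.6587)
  (0,1): δ = 124.10°  ·
  (0,2): δ = 45.85°  ✓
  (0,3): δ = 28.69°  ✓
  (0,4): δ = 75.53°  ·
  (0,5): δ = 127.43°  ·
  (1,2): δ = 101.75°  ·
  (1,3): δ = 27.21°  ✓
  (1,4): δ = 19.63°  ✓
  (1,5): δ = 71.53°  ·
  (2,3): δ = 105.46°  ·
  (2,4): δ = 58.62°  ·
  (2,5): δ = 6.71°  ✓
  (3,4): δ = 133.16°  ·
  (3,5): δ = 81.25°  ·
  (4,5): δ = 128.09°  ·
antipodal pairs: 5

count = 5; pairs: (0,2), (0,3), (1,3), (1,4), (2,5)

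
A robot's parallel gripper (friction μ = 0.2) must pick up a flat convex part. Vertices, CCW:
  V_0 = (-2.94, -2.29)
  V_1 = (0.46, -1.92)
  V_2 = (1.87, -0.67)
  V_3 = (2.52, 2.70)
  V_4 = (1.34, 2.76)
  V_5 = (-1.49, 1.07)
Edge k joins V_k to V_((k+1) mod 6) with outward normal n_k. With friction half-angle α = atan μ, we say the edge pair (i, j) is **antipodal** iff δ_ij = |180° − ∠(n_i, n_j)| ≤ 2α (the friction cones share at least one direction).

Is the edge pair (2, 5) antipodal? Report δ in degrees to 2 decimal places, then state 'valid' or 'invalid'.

α = atan 0.2 = 11.31°;  2α = 22.62°
edge 2: e_2 = (+0.65, +3.37);  n_2 = (+0.9819, -0.1894)
edge 5: e_5 = (-1.45, -3.36);  n_5 = (-0.9182, +0.3962)
∠(n_2, n_5) = 167.57°
δ = |180° − 167.57°| = 12.43°
12.43° ≤ 2α = 22.62°  →  valid

δ = 12.43°, valid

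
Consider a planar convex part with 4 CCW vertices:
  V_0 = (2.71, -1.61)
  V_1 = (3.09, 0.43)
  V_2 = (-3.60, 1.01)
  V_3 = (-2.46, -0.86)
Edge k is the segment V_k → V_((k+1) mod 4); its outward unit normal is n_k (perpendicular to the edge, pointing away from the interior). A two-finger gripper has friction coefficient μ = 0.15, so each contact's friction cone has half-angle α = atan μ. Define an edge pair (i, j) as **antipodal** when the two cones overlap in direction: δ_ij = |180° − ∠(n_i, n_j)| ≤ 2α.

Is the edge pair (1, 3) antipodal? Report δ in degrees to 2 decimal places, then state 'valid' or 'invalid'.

α = atan 0.15 = 8.53°;  2α = 17.06°
edge 1: e_1 = (-6.69, +0.58);  n_1 = (+0.0864, +0.9963)
edge 3: e_3 = (+5.17, -0.75);  n_3 = (-0.1436, -0.9896)
∠(n_1, n_3) = 176.70°
δ = |180° − 176.70°| = 3.30°
3.30° ≤ 2α = 17.06°  →  valid

δ = 3.30°, valid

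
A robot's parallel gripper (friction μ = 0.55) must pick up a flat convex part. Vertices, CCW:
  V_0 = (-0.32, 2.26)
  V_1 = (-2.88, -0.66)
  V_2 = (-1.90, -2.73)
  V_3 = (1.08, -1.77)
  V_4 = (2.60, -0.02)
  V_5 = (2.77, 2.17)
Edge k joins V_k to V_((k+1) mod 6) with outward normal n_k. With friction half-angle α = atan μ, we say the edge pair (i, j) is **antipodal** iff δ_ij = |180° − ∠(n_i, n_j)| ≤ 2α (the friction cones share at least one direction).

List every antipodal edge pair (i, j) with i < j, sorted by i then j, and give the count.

α = atan 0.55 = 28.81°;  2α = 57.62°
n_0 = (-0.7519, +0.6592)
n_1 = (-0.9038, -0.4279)
n_2 = (+0.3066, -0.9518)
n_3 = (+0.7550, -0.6558)
n_4 = (+0.9970, -0.0774)
n_5 = (+0.0291, +0.9996)
  (0,1): δ = 113.42°  ·
  (0,2): δ = 30.90°  ✓
  (0,3): δ = 0.26°  ✓
  (0,4): δ = 36.80°  ✓
  (0,5): δ = 129.57°  ·
  (1,2): δ = 97.48°  ·
  (1,3): δ = 66.31°  ·
  (1,4): δ = 29.77°  ✓
  (1,5): δ = 63.00°  ·
  (2,3): δ = 148.83°  ·
  (2,4): δ = 112.29°  ·
  (2,5): δ = 19.52°  ✓
  (3,4): δ = 143.46°  ·
  (3,5): δ = 50.69°  ✓
  (4,5): δ = 87.23°  ·
antipodal pairs: 6

count = 6; pairs: (0,2), (0,3), (0,4), (1,4), (2,5), (3,5)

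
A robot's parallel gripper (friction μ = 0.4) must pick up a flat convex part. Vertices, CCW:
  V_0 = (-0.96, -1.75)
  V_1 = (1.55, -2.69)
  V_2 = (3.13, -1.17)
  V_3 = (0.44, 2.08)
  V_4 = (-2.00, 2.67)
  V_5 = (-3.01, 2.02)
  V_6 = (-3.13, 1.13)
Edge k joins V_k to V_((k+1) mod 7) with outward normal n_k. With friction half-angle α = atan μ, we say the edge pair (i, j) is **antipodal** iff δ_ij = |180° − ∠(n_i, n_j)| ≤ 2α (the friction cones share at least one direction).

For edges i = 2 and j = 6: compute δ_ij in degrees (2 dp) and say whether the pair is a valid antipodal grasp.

δ = 2.62°, valid

α = atan 0.4 = 21.80°;  2α = 43.60°
edge 2: e_2 = (-2.69, +3.25);  n_2 = (+0.7704, +0.6376)
edge 6: e_6 = (+2.17, -2.88);  n_6 = (-0.7987, -0.6018)
∠(n_2, n_6) = 177.38°
δ = |180° − 177.38°| = 2.62°
2.62° ≤ 2α = 43.60°  →  valid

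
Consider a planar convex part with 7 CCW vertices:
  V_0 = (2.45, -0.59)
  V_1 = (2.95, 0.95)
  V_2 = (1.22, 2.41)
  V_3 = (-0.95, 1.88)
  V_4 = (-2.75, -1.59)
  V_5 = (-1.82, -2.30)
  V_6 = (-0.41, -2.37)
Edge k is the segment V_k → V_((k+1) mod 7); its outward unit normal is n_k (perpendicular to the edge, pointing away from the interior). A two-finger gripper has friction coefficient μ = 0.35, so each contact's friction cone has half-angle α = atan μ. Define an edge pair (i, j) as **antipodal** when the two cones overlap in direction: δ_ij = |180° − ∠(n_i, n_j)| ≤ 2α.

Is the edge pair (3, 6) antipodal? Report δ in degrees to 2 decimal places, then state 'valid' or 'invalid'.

α = atan 0.35 = 19.29°;  2α = 38.58°
edge 3: e_3 = (-1.80, -3.47);  n_3 = (-0.8877, +0.4605)
edge 6: e_6 = (+2.86, +1.78);  n_6 = (+0.5284, -0.8490)
∠(n_3, n_6) = 149.31°
δ = |180° − 149.31°| = 30.69°
30.69° ≤ 2α = 38.58°  →  valid

δ = 30.69°, valid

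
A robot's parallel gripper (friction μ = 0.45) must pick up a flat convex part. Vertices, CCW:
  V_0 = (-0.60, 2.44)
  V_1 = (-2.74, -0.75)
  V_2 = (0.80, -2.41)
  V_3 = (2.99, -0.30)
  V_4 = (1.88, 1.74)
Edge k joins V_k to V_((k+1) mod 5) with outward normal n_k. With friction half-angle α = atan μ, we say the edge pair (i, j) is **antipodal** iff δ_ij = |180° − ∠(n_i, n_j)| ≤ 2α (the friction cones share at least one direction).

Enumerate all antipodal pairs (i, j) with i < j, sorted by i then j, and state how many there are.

count = 3; pairs: (0,2), (1,3), (1,4)

α = atan 0.45 = 24.23°;  2α = 48.46°
n_0 = (-0.8304, +0.5571)
n_1 = (-0.4246, -0.9054)
n_2 = (+0.6938, -0.7201)
n_3 = (+0.8784, +0.4779)
n_4 = (+0.2716, +0.9624)
  (0,1): δ = 81.27°  ·
  (0,2): δ = 12.21°  ✓
  (0,3): δ = 62.41°  ·
  (0,4): δ = 108.09°  ·
  (1,2): δ = 110.94°  ·
  (1,3): δ = 36.33°  ✓
  (1,4): δ = 9.36°  ✓
  (2,3): δ = 105.38°  ·
  (2,4): δ = 59.70°  ·
  (3,4): δ = 134.31°  ·
antipodal pairs: 3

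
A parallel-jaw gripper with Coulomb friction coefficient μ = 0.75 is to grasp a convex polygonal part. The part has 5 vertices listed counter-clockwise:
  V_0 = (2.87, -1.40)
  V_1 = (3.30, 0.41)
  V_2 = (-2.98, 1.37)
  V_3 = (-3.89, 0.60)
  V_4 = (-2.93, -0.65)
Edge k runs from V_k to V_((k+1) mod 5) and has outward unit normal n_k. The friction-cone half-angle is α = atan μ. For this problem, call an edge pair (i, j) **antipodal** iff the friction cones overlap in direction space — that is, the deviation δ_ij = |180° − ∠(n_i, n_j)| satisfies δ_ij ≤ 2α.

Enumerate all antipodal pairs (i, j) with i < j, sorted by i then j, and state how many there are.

count = 5; pairs: (0,2), (0,3), (1,3), (1,4), (2,4)

α = atan 0.75 = 36.87°;  2α = 73.74°
n_0 = (+0.9729, -0.2311)
n_1 = (+0.1511, +0.9885)
n_2 = (-0.6459, +0.7634)
n_3 = (-0.7931, -0.6091)
n_4 = (-0.1282, -0.9917)
  (0,1): δ = 85.33°  ·
  (0,2): δ = 36.40°  ✓
  (0,3): δ = 50.89°  ✓
  (0,4): δ = 96.00°  ·
  (1,2): δ = 131.07°  ·
  (1,3): δ = 43.78°  ✓
  (1,4): δ = 1.32°  ✓
  (2,3): δ = 92.71°  ·
  (2,4): δ = 47.60°  ✓
  (3,4): δ = 134.89°  ·
antipodal pairs: 5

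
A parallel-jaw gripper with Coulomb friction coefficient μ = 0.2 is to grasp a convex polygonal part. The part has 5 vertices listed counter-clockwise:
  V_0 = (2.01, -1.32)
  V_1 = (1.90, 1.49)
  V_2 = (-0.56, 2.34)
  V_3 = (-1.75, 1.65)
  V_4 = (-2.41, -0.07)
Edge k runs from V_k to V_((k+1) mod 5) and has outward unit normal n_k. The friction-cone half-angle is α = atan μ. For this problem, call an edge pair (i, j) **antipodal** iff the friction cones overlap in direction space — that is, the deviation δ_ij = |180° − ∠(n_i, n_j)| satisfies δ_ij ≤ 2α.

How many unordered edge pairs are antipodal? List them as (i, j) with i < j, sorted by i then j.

count = 1; pairs: (1,4)

α = atan 0.2 = 11.31°;  2α = 22.62°
n_0 = (+0.9992, +0.0391)
n_1 = (+0.3266, +0.9452)
n_2 = (-0.5016, +0.8651)
n_3 = (-0.9336, +0.3583)
n_4 = (-0.2721, -0.9623)
  (0,1): δ = 111.30°  ·
  (0,2): δ = 62.14°  ·
  (0,3): δ = 23.23°  ·
  (0,4): δ = 71.97°  ·
  (1,2): δ = 130.83°  ·
  (1,3): δ = 91.93°  ·
  (1,4): δ = 3.27°  ✓
  (2,3): δ = 141.10°  ·
  (2,4): δ = 45.90°  ·
  (3,4): δ = 84.80°  ·
antipodal pairs: 1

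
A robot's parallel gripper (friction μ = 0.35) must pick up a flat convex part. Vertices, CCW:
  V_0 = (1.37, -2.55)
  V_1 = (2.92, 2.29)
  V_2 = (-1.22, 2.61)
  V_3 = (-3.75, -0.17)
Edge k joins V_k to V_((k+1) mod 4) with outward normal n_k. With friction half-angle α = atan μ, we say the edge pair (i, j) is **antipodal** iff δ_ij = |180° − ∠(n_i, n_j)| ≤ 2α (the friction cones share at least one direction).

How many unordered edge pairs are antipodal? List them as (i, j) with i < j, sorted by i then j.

count = 2; pairs: (0,2), (1,3)

α = atan 0.35 = 19.29°;  2α = 38.58°
n_0 = (+0.9524, -0.3050)
n_1 = (+0.0771, +0.9970)
n_2 = (-0.7396, +0.6731)
n_3 = (-0.4215, -0.9068)
  (0,1): δ = 76.66°  ·
  (0,2): δ = 24.55°  ✓
  (0,3): δ = 82.83°  ·
  (1,2): δ = 127.88°  ·
  (1,3): δ = 20.51°  ✓
  (2,3): δ = 72.63°  ·
antipodal pairs: 2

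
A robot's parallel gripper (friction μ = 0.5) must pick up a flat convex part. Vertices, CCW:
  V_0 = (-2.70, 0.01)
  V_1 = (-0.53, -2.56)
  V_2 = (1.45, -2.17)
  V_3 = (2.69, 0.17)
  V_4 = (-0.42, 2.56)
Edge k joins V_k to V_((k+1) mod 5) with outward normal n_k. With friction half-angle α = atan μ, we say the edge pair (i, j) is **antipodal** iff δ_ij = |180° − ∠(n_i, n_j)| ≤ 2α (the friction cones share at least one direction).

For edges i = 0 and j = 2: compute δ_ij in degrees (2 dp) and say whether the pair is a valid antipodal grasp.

α = atan 0.5 = 26.57°;  2α = 53.13°
edge 0: e_0 = (+2.17, -2.57);  n_0 = (-0.7641, -0.6451)
edge 2: e_2 = (+1.24, +2.34);  n_2 = (+0.8836, -0.4682)
∠(n_0, n_2) = 111.90°
δ = |180° − 111.90°| = 68.10°
68.10° > 2α = 53.13°  →  invalid

δ = 68.10°, invalid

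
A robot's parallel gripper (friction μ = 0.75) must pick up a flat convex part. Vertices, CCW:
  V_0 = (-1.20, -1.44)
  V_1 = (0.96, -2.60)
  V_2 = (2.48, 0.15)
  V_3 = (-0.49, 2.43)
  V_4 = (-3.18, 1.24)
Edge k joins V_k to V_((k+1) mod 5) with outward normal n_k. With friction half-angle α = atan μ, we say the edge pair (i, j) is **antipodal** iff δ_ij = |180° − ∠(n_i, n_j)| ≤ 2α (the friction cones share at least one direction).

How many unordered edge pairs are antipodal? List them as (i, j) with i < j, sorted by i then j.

α = atan 0.75 = 36.87°;  2α = 73.74°
n_0 = (-0.4731, -0.8810)
n_1 = (+0.8752, -0.4838)
n_2 = (+0.6089, +0.7932)
n_3 = (-0.4046, +0.9145)
n_4 = (-0.8043, -0.5942)
  (0,1): δ = 90.69°  ·
  (0,2): δ = 9.28°  ✓
  (0,3): δ = 52.10°  ✓
  (0,4): δ = 154.69°  ·
  (1,2): δ = 98.58°  ·
  (1,3): δ = 37.21°  ✓
  (1,4): δ = 65.39°  ✓
  (2,3): δ = 118.62°  ·
  (2,4): δ = 16.03°  ✓
  (3,4): δ = 77.41°  ·
antipodal pairs: 5

count = 5; pairs: (0,2), (0,3), (1,3), (1,4), (2,4)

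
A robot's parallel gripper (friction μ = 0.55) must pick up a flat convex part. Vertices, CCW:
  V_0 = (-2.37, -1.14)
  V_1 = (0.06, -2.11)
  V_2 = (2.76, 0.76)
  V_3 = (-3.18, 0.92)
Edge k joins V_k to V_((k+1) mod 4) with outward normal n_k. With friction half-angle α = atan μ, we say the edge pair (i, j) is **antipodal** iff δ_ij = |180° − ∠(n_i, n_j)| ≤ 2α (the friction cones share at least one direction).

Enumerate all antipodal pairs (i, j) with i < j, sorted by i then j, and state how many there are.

α = atan 0.55 = 28.81°;  2α = 57.62°
n_0 = (-0.3707, -0.9287)
n_1 = (+0.7283, -0.6852)
n_2 = (+0.0269, +0.9996)
n_3 = (-0.9306, -0.3659)
  (0,1): δ = 111.49°  ·
  (0,2): δ = 20.22°  ✓
  (0,3): δ = 133.23°  ·
  (1,2): δ = 48.29°  ✓
  (1,3): δ = 64.72°  ·
  (2,3): δ = 66.99°  ·
antipodal pairs: 2

count = 2; pairs: (0,2), (1,2)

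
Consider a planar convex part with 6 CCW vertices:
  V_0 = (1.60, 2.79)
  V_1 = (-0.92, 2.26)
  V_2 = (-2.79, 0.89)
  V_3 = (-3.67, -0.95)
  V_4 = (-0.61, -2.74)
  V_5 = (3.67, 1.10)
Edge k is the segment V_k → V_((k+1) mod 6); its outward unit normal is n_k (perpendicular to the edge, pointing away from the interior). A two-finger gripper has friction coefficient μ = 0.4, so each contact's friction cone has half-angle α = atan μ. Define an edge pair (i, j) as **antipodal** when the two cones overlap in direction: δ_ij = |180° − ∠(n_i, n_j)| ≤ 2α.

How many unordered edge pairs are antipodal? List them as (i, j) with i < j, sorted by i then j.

α = atan 0.4 = 21.80°;  2α = 43.60°
n_0 = (-0.2058, +0.9786)
n_1 = (-0.5910, +0.8067)
n_2 = (-0.9021, +0.4315)
n_3 = (-0.5049, -0.8632)
n_4 = (+0.6678, -0.7443)
n_5 = (+0.6324, +0.7746)
  (0,1): δ = 155.65°  ·
  (0,2): δ = 127.44°  ·
  (0,3): δ = 42.20°  ✓
  (0,4): δ = 30.02°  ✓
  (0,5): δ = 128.89°  ·
  (1,2): δ = 151.79°  ·
  (1,3): δ = 66.55°  ·
  (1,4): δ = 5.67°  ✓
  (1,5): δ = 104.54°  ·
  (2,3): δ = 94.77°  ·
  (2,4): δ = 22.54°  ✓
  (2,5): δ = 76.33°  ·
  (3,4): δ = 107.78°  ·
  (3,5): δ = 8.90°  ✓
  (4,5): δ = 81.13°  ·
antipodal pairs: 5

count = 5; pairs: (0,3), (0,4), (1,4), (2,4), (3,5)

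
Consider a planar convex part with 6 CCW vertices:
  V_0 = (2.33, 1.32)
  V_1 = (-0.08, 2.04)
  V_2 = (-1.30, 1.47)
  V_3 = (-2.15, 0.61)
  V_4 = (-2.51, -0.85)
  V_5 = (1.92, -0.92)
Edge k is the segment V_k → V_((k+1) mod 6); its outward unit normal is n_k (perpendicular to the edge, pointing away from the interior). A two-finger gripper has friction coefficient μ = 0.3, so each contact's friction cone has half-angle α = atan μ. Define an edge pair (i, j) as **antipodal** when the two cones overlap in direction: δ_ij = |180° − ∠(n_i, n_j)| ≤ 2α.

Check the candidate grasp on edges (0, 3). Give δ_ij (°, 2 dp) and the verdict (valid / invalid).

δ = 87.22°, invalid

α = atan 0.3 = 16.70°;  2α = 33.40°
edge 0: e_0 = (-2.41, +0.72);  n_0 = (+0.2863, +0.9582)
edge 3: e_3 = (-0.36, -1.46);  n_3 = (-0.9709, +0.2394)
∠(n_0, n_3) = 92.78°
δ = |180° − 92.78°| = 87.22°
87.22° > 2α = 33.40°  →  invalid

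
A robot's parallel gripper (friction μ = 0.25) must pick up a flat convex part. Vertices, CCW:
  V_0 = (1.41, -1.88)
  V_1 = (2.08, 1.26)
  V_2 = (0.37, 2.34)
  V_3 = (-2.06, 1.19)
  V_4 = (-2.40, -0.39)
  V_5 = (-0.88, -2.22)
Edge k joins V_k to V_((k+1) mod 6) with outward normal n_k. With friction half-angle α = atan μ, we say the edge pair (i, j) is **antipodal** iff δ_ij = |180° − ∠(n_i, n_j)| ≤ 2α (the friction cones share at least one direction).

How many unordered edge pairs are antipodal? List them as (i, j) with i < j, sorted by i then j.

count = 3; pairs: (0,3), (1,4), (2,5)

α = atan 0.25 = 14.04°;  2α = 28.07°
n_0 = (+0.9780, -0.2087)
n_1 = (+0.5340, +0.8455)
n_2 = (-0.4278, +0.9039)
n_3 = (-0.9776, +0.2104)
n_4 = (-0.7693, -0.6389)
n_5 = (+0.1469, -0.9892)
  (0,1): δ = 110.23°  ·
  (0,2): δ = 52.63°  ·
  (0,3): δ = 0.10°  ✓
  (0,4): δ = 51.76°  ·
  (0,5): δ = 110.49°  ·
  (1,2): δ = 122.40°  ·
  (1,3): δ = 69.87°  ·
  (1,4): δ = 18.01°  ✓
  (1,5): δ = 40.72°  ·
  (2,3): δ = 127.47°  ·
  (2,4): δ = 75.61°  ·
  (2,5): δ = 16.88°  ✓
  (3,4): δ = 128.14°  ·
  (3,5): δ = 69.41°  ·
  (4,5): δ = 121.27°  ·
antipodal pairs: 3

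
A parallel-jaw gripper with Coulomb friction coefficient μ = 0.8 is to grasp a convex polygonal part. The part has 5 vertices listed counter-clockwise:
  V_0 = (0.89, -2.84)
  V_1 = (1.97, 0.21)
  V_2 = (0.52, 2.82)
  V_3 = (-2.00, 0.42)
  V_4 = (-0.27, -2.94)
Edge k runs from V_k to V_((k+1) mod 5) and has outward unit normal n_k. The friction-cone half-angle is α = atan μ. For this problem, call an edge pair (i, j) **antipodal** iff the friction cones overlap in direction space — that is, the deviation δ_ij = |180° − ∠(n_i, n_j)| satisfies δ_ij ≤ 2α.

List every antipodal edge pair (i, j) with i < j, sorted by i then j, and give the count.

α = atan 0.8 = 38.66°;  2α = 77.32°
n_0 = (+0.9426, -0.3338)
n_1 = (+0.8742, +0.4856)
n_2 = (-0.6897, +0.7241)
n_3 = (-0.8891, -0.4578)
n_4 = (+0.0859, -0.9963)
  (0,1): δ = 131.45°  ·
  (0,2): δ = 26.90°  ✓
  (0,3): δ = 46.74°  ✓
  (0,4): δ = 114.43°  ·
  (1,2): δ = 75.45°  ✓
  (1,3): δ = 1.81°  ✓
  (1,4): δ = 65.87°  ✓
  (2,3): δ = 106.36°  ·
  (2,4): δ = 38.68°  ✓
  (3,4): δ = 112.32°  ·
antipodal pairs: 6

count = 6; pairs: (0,2), (0,3), (1,2), (1,3), (1,4), (2,4)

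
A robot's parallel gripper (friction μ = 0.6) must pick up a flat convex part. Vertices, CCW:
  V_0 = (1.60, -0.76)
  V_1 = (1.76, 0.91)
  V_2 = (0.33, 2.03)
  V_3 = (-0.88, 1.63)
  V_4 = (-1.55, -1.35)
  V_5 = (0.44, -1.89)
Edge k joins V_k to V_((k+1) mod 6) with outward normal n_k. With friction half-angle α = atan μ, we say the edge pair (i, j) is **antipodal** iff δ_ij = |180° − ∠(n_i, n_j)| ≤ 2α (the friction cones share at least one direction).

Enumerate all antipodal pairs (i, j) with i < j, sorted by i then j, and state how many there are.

α = atan 0.6 = 30.96°;  2α = 61.93°
n_0 = (+0.9954, -0.0954)
n_1 = (+0.6166, +0.7873)
n_2 = (-0.3139, +0.9495)
n_3 = (-0.9756, +0.2194)
n_4 = (-0.2619, -0.9651)
n_5 = (+0.6978, -0.7163)
  (0,1): δ = 122.60°  ·
  (0,2): δ = 66.23°  ·
  (0,3): δ = 7.20°  ✓
  (0,4): δ = 80.29°  ·
  (0,5): δ = 139.72°  ·
  (1,2): δ = 123.64°  ·
  (1,3): δ = 64.60°  ·
  (1,4): δ = 22.89°  ✓
  (1,5): δ = 82.32°  ·
  (2,3): δ = 120.96°  ·
  (2,4): δ = 33.47°  ✓
  (2,5): δ = 25.96°  ✓
  (3,4): δ = 92.51°  ·
  (3,5): δ = 33.08°  ✓
  (4,5): δ = 120.57°  ·
antipodal pairs: 5

count = 5; pairs: (0,3), (1,4), (2,4), (2,5), (3,5)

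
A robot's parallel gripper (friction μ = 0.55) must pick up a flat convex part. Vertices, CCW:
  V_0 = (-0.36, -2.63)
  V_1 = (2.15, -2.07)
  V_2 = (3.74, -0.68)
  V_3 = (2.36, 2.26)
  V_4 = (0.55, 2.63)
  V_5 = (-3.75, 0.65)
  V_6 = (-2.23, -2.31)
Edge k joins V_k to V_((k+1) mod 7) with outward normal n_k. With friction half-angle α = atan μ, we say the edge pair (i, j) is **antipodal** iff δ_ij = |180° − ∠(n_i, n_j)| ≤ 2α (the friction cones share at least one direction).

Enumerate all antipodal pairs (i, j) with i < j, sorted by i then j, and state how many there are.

α = atan 0.55 = 28.81°;  2α = 57.62°
n_0 = (+0.2178, -0.9760)
n_1 = (+0.6582, -0.7529)
n_2 = (+0.9052, +0.4249)
n_3 = (+0.2003, +0.9797)
n_4 = (-0.4183, +0.9083)
n_5 = (-0.8896, -0.4568)
n_6 = (-0.1687, -0.9857)
  (0,1): δ = 151.42°  ·
  (0,2): δ = 77.43°  ·
  (0,3): δ = 24.13°  ✓
  (0,4): δ = 12.15°  ✓
  (0,5): δ = 104.60°  ·
  (0,6): δ = 157.71°  ·
  (1,2): δ = 106.02°  ·
  (1,3): δ = 52.71°  ✓
  (1,4): δ = 16.44°  ✓
  (1,5): δ = 76.02°  ·
  (1,6): δ = 129.13°  ·
  (2,3): δ = 126.70°  ·
  (2,4): δ = 90.42°  ·
  (2,5): δ = 2.04°  ✓
  (2,6): δ = 55.14°  ✓
  (3,4): δ = 143.72°  ·
  (3,5): δ = 51.27°  ✓
  (3,6): δ = 1.84°  ✓
  (4,5): δ = 87.54°  ·
  (4,6): δ = 34.43°  ✓
  (5,6): δ = 126.89°  ·
antipodal pairs: 9

count = 9; pairs: (0,3), (0,4), (1,3), (1,4), (2,5), (2,6), (3,5), (3,6), (4,6)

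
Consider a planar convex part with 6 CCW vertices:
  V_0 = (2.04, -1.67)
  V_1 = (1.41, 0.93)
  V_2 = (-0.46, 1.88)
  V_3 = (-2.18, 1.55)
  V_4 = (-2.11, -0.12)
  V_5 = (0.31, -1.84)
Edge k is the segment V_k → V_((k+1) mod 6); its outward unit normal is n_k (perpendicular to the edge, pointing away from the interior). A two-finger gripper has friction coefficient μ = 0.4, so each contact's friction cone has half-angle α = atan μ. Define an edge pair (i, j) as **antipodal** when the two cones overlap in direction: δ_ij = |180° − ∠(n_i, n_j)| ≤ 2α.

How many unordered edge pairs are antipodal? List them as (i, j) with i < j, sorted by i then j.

count = 5; pairs: (0,3), (0,4), (1,4), (1,5), (2,5)

α = atan 0.4 = 21.80°;  2α = 43.60°
n_0 = (+0.9719, +0.2355)
n_1 = (+0.4529, +0.8915)
n_2 = (-0.1884, +0.9821)
n_3 = (-0.9991, -0.0419)
n_4 = (-0.5793, -0.8151)
n_5 = (+0.0978, -0.9952)
  (0,1): δ = 130.55°  ·
  (0,2): δ = 92.76°  ·
  (0,3): δ = 11.22°  ✓
  (0,4): δ = 40.98°  ✓
  (0,5): δ = 81.99°  ·
  (1,2): δ = 142.21°  ·
  (1,3): δ = 60.67°  ·
  (1,4): δ = 8.47°  ✓
  (1,5): δ = 32.54°  ✓
  (2,3): δ = 98.46°  ·
  (2,4): δ = 46.26°  ·
  (2,5): δ = 5.25°  ✓
  (3,4): δ = 127.80°  ·
  (3,5): δ = 86.79°  ·
  (4,5): δ = 138.98°  ·
antipodal pairs: 5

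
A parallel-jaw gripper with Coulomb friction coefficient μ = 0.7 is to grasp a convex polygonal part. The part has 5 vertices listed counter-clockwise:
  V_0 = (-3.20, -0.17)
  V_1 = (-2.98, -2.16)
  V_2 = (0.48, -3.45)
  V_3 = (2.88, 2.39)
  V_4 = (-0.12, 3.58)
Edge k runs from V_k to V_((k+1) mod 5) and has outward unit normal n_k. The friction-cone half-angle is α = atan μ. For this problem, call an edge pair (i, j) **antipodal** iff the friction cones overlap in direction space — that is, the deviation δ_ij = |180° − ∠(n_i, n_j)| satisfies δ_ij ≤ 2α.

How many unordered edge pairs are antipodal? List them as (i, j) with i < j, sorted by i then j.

count = 4; pairs: (0,2), (0,3), (1,3), (2,4)

α = atan 0.7 = 34.99°;  2α = 69.98°
n_0 = (-0.9939, -0.1099)
n_1 = (-0.3493, -0.9370)
n_2 = (+0.9249, -0.3801)
n_3 = (+0.3687, +0.9295)
n_4 = (-0.7728, +0.6347)
  (0,1): δ = 116.76°  ·
  (0,2): δ = 28.65°  ✓
  (0,3): δ = 62.05°  ✓
  (0,4): δ = 134.29°  ·
  (1,2): δ = 91.89°  ·
  (1,3): δ = 1.19°  ✓
  (1,4): δ = 71.05°  ·
  (2,3): δ = 89.30°  ·
  (2,4): δ = 17.06°  ✓
  (3,4): δ = 107.76°  ·
antipodal pairs: 4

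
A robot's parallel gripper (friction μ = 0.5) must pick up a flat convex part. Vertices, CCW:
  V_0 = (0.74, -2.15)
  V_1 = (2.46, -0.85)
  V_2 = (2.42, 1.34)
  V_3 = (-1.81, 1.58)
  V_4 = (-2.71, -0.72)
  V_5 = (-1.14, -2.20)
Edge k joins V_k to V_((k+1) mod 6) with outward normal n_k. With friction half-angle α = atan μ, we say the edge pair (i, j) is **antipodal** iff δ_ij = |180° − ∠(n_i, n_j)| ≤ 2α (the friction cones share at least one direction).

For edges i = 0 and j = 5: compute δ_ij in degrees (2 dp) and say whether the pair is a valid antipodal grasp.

δ = 144.44°, invalid

α = atan 0.5 = 26.57°;  2α = 53.13°
edge 0: e_0 = (+1.72, +1.30);  n_0 = (+0.6030, -0.7978)
edge 5: e_5 = (+1.88, +0.05);  n_5 = (+0.0266, -0.9996)
∠(n_0, n_5) = 35.56°
δ = |180° − 35.56°| = 144.44°
144.44° > 2α = 53.13°  →  invalid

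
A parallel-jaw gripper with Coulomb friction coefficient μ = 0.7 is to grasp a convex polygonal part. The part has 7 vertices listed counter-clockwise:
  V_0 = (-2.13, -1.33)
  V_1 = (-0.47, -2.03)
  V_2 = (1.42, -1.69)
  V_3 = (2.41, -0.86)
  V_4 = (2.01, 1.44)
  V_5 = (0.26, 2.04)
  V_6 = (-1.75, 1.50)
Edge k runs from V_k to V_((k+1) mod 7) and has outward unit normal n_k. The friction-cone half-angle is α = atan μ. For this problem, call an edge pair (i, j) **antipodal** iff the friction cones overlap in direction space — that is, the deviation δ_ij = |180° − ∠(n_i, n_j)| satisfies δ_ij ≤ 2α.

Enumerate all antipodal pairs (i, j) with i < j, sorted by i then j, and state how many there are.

α = atan 0.7 = 34.99°;  2α = 69.98°
n_0 = (-0.3886, -0.9214)
n_1 = (+0.1771, -0.9842)
n_2 = (+0.6425, -0.7663)
n_3 = (+0.9852, +0.1713)
n_4 = (+0.3243, +0.9459)
n_5 = (-0.2595, +0.9658)
n_6 = (-0.9911, +0.1331)
  (0,1): δ = 146.94°  ·
  (0,2): δ = 117.16°  ·
  (0,3): δ = 57.27°  ✓
  (0,4): δ = 3.94°  ✓
  (0,5): δ = 37.90°  ✓
  (0,6): δ = 105.22°  ·
  (1,2): δ = 150.22°  ·
  (1,3): δ = 90.33°  ·
  (1,4): δ = 29.12°  ✓
  (1,5): δ = 4.84°  ✓
  (1,6): δ = 72.15°  ·
  (2,3): δ = 120.11°  ·
  (2,4): δ = 58.90°  ✓
  (2,5): δ = 24.94°  ✓
  (2,6): δ = 42.38°  ✓
  (3,4): δ = 118.79°  ·
  (3,5): δ = 84.83°  ·
  (3,6): δ = 17.51°  ✓
  (4,5): δ = 146.04°  ·
  (4,6): δ = 78.72°  ·
  (5,6): δ = 112.69°  ·
antipodal pairs: 9

count = 9; pairs: (0,3), (0,4), (0,5), (1,4), (1,5), (2,4), (2,5), (2,6), (3,6)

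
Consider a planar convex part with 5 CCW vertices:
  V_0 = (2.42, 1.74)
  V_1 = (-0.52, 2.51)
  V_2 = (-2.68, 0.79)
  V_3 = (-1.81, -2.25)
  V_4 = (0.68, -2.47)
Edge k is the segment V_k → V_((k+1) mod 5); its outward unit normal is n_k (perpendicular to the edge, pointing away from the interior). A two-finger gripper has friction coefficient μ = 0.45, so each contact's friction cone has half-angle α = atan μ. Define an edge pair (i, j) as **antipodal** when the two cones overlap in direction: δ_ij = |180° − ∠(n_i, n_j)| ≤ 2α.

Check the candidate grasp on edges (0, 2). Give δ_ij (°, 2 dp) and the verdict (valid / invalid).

δ = 59.35°, invalid

α = atan 0.45 = 24.23°;  2α = 48.46°
edge 0: e_0 = (-2.94, +0.77);  n_0 = (+0.2534, +0.9674)
edge 2: e_2 = (+0.87, -3.04);  n_2 = (-0.9614, -0.2751)
∠(n_0, n_2) = 120.65°
δ = |180° − 120.65°| = 59.35°
59.35° > 2α = 48.46°  →  invalid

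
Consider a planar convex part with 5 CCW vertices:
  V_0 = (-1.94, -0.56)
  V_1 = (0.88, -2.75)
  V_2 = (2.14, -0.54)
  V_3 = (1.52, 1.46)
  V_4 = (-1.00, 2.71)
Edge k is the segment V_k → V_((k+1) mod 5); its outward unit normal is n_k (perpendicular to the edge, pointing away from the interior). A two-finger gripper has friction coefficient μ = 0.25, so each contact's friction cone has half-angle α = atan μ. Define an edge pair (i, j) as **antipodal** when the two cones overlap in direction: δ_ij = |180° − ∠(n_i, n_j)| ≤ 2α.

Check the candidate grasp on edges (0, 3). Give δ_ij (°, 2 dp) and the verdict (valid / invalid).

α = atan 0.25 = 14.04°;  2α = 28.07°
edge 0: e_0 = (+2.82, -2.19);  n_0 = (-0.6134, -0.7898)
edge 3: e_3 = (-2.52, +1.25);  n_3 = (+0.4444, +0.8958)
∠(n_0, n_3) = 168.55°
δ = |180° − 168.55°| = 11.45°
11.45° ≤ 2α = 28.07°  →  valid

δ = 11.45°, valid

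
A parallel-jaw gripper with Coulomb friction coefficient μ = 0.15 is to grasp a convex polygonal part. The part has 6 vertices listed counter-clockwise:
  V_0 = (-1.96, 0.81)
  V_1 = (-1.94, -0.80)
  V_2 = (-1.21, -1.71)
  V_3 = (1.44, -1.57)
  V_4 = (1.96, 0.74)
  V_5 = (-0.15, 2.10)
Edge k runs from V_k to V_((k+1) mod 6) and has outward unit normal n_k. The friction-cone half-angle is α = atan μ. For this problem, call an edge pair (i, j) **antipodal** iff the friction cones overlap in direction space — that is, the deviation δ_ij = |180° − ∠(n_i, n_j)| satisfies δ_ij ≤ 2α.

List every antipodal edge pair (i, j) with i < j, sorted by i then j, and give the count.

α = atan 0.15 = 8.53°;  2α = 17.06°
n_0 = (-0.9999, -0.0124)
n_1 = (-0.7800, -0.6257)
n_2 = (+0.0528, -0.9986)
n_3 = (+0.9756, -0.2196)
n_4 = (+0.5418, +0.8405)
n_5 = (-0.5804, +0.8143)
  (0,1): δ = 141.98°  ·
  (0,2): δ = 87.69°  ·
  (0,3): δ = 13.40°  ✓
  (0,4): δ = 56.48°  ·
  (0,5): δ = 124.77°  ·
  (1,2): δ = 125.71°  ·
  (1,3): δ = 51.42°  ·
  (1,4): δ = 18.46°  ·
  (1,5): δ = 86.74°  ·
  (2,3): δ = 105.71°  ·
  (2,4): δ = 35.83°  ·
  (2,5): δ = 32.45°  ·
  (3,4): δ = 110.12°  ·
  (3,5): δ = 41.84°  ·
  (4,5): δ = 111.72°  ·
antipodal pairs: 1

count = 1; pairs: (0,3)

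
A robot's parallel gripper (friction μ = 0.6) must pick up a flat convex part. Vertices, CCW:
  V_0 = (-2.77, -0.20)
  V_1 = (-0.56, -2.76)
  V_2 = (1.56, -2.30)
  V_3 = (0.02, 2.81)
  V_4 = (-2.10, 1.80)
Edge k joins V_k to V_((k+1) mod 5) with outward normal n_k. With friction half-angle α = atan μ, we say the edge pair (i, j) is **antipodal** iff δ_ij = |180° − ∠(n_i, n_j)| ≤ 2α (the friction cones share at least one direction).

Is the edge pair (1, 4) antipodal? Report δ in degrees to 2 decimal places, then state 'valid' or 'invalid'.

α = atan 0.6 = 30.96°;  2α = 61.93°
edge 1: e_1 = (+2.12, +0.46);  n_1 = (+0.2120, -0.9773)
edge 4: e_4 = (-0.67, -2.00);  n_4 = (-0.9482, +0.3176)
∠(n_1, n_4) = 120.76°
δ = |180° − 120.76°| = 59.24°
59.24° ≤ 2α = 61.93°  →  valid

δ = 59.24°, valid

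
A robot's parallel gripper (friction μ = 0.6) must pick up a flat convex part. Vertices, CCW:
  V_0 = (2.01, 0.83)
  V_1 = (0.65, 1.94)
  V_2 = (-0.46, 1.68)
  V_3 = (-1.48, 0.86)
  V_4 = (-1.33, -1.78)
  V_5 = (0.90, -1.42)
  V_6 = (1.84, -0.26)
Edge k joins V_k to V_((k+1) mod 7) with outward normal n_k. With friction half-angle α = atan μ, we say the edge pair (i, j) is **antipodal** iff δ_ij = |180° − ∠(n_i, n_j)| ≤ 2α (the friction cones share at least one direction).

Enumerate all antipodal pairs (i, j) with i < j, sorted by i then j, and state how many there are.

count = 9; pairs: (0,3), (0,4), (1,4), (1,5), (2,4), (2,5), (2,6), (3,5), (3,6)

α = atan 0.6 = 30.96°;  2α = 61.93°
n_0 = (+0.6323, +0.7747)
n_1 = (-0.2281, +0.9736)
n_2 = (-0.6266, +0.7794)
n_3 = (-0.9984, -0.0567)
n_4 = (+0.1594, -0.9872)
n_5 = (+0.7769, -0.6296)
n_6 = (+0.9881, -0.1541)
  (0,1): δ = 127.60°  ·
  (0,2): δ = 101.98°  ·
  (0,3): δ = 47.53°  ✓
  (0,4): δ = 48.39°  ✓
  (0,5): δ = 90.20°  ·
  (0,6): δ = 120.36°  ·
  (1,2): δ = 154.39°  ·
  (1,3): δ = 99.93°  ·
  (1,4): δ = 4.01°  ✓
  (1,5): δ = 37.80°  ✓
  (1,6): δ = 67.95°  ·
  (2,3): δ = 125.54°  ·
  (2,4): δ = 29.63°  ✓
  (2,5): δ = 12.18°  ✓
  (2,6): δ = 42.34°  ✓
  (3,4): δ = 84.08°  ·
  (3,5): δ = 42.27°  ✓
  (3,6): δ = 12.12°  ✓
  (4,5): δ = 138.19°  ·
  (4,6): δ = 108.04°  ·
  (5,6): δ = 149.85°  ·
antipodal pairs: 9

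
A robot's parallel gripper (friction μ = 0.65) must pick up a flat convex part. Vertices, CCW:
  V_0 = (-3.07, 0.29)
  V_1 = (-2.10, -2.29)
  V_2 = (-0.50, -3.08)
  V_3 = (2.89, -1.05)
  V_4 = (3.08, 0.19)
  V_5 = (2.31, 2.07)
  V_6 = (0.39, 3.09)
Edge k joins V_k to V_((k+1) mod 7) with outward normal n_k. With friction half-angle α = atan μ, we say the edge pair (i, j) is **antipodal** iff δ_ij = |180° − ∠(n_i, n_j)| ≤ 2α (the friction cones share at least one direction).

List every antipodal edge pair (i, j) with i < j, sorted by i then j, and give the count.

α = atan 0.65 = 33.02°;  2α = 66.05°
n_0 = (-0.9360, -0.3519)
n_1 = (-0.4427, -0.8967)
n_2 = (+0.5138, -0.8579)
n_3 = (+0.9885, -0.1515)
n_4 = (+0.9254, +0.3790)
n_5 = (+0.4692, +0.8831)
n_6 = (-0.6291, +0.7773)
  (0,1): δ = 136.88°  ·
  (0,2): δ = 79.69°  ·
  (0,3): δ = 29.32°  ✓
  (0,4): δ = 1.67°  ✓
  (0,5): δ = 41.42°  ✓
  (0,6): δ = 108.38°  ·
  (1,2): δ = 122.81°  ·
  (1,3): δ = 72.43°  ·
  (1,4): δ = 41.45°  ✓
  (1,5): δ = 1.70°  ✓
  (1,6): δ = 65.26°  ✓
  (2,3): δ = 129.63°  ·
  (2,4): δ = 98.64°  ·
  (2,5): δ = 58.89°  ✓
  (2,6): δ = 8.07°  ✓
  (3,4): δ = 149.02°  ·
  (3,5): δ = 109.27°  ·
  (3,6): δ = 42.31°  ✓
  (4,5): δ = 140.25°  ·
  (4,6): δ = 73.29°  ·
  (5,6): δ = 113.04°  ·
antipodal pairs: 9

count = 9; pairs: (0,3), (0,4), (0,5), (1,4), (1,5), (1,6), (2,5), (2,6), (3,6)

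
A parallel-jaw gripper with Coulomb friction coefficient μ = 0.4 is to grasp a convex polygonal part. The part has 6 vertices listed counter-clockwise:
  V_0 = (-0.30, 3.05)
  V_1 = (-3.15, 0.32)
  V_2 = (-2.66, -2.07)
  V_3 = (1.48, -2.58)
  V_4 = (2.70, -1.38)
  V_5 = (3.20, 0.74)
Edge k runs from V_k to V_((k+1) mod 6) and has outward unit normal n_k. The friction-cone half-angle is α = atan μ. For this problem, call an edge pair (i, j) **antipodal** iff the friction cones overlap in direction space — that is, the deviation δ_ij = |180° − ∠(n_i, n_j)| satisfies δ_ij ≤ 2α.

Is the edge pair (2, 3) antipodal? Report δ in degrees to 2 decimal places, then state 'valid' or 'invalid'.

α = atan 0.4 = 21.80°;  2α = 43.60°
edge 2: e_2 = (+4.14, -0.51);  n_2 = (-0.1223, -0.9925)
edge 3: e_3 = (+1.22, +1.20);  n_3 = (+0.7012, -0.7129)
∠(n_2, n_3) = 51.55°
δ = |180° − 51.55°| = 128.45°
128.45° > 2α = 43.60°  →  invalid

δ = 128.45°, invalid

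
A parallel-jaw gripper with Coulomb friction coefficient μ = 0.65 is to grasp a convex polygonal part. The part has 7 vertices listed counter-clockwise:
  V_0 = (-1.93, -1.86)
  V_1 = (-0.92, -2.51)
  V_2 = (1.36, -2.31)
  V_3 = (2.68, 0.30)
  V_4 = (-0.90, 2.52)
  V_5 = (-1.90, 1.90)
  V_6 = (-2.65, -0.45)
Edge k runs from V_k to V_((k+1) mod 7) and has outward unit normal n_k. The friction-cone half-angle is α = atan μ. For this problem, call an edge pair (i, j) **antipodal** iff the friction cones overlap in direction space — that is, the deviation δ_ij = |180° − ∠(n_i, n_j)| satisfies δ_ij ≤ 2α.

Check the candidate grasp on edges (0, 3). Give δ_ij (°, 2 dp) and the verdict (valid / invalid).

α = atan 0.65 = 33.02°;  2α = 66.05°
edge 0: e_0 = (+1.01, -0.65);  n_0 = (-0.5412, -0.8409)
edge 3: e_3 = (-3.58, +2.22);  n_3 = (+0.5270, +0.8499)
∠(n_0, n_3) = 179.04°
δ = |180° − 179.04°| = 0.96°
0.96° ≤ 2α = 66.05°  →  valid

δ = 0.96°, valid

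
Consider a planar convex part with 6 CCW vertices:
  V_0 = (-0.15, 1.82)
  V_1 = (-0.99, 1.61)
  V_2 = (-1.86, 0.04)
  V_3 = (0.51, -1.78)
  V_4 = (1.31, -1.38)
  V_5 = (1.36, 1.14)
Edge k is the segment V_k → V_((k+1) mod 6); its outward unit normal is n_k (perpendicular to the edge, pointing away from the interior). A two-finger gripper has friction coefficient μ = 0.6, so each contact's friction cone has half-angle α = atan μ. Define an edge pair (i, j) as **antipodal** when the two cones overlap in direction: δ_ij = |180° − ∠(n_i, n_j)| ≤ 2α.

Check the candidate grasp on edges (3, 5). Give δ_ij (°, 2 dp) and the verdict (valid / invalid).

δ = 50.81°, valid

α = atan 0.6 = 30.96°;  2α = 61.93°
edge 3: e_3 = (+0.80, +0.40);  n_3 = (+0.4472, -0.8944)
edge 5: e_5 = (-1.51, +0.68);  n_5 = (+0.4106, +0.9118)
∠(n_3, n_5) = 129.19°
δ = |180° − 129.19°| = 50.81°
50.81° ≤ 2α = 61.93°  →  valid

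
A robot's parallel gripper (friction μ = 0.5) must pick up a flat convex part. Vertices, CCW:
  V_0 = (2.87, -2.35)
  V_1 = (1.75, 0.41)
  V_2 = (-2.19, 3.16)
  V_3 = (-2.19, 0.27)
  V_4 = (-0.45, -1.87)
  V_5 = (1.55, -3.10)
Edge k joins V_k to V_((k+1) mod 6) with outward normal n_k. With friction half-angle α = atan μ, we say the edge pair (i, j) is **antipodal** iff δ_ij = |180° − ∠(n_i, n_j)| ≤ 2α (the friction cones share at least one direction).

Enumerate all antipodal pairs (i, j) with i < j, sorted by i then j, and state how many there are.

α = atan 0.5 = 26.57°;  2α = 53.13°
n_0 = (+0.9266, +0.3760)
n_1 = (+0.5723, +0.8200)
n_2 = (-1.0000, -0.0000)
n_3 = (-0.7759, -0.6309)
n_4 = (-0.5239, -0.8518)
n_5 = (+0.4940, -0.8695)
  (0,1): δ = 147.00°  ·
  (0,2): δ = 22.09°  ✓
  (0,3): δ = 17.03°  ✓
  (0,4): δ = 36.32°  ✓
  (0,5): δ = 97.52°  ·
  (1,2): δ = 55.09°  ·
  (1,3): δ = 15.97°  ✓
  (1,4): δ = 3.32°  ✓
  (1,5): δ = 64.52°  ·
  (2,3): δ = 140.89°  ·
  (2,4): δ = 121.59°  ·
  (2,5): δ = 60.40°  ·
  (3,4): δ = 160.71°  ·
  (3,5): δ = 99.51°  ·
  (4,5): δ = 118.80°  ·
antipodal pairs: 5

count = 5; pairs: (0,2), (0,3), (0,4), (1,3), (1,4)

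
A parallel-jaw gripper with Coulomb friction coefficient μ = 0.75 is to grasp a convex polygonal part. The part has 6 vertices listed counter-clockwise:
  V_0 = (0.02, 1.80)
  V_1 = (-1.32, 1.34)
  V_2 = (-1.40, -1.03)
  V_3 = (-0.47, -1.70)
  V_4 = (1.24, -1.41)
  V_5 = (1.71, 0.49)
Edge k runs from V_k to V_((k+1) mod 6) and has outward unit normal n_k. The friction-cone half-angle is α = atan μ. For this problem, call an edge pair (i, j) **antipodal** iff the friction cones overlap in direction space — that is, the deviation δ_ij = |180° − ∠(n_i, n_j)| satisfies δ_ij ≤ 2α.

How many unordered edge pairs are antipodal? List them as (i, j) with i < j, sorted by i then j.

α = atan 0.75 = 36.87°;  2α = 73.74°
n_0 = (-0.3247, +0.9458)
n_1 = (-0.9994, +0.0337)
n_2 = (-0.5845, -0.8114)
n_3 = (+0.1672, -0.9859)
n_4 = (+0.9707, -0.2401)
n_5 = (+0.6126, +0.7904)
  (0,1): δ = 110.88°  ·
  (0,2): δ = 54.72°  ✓
  (0,3): δ = 9.32°  ✓
  (0,4): δ = 57.16°  ✓
  (0,5): δ = 123.27°  ·
  (1,2): δ = 123.84°  ·
  (1,3): δ = 78.44°  ·
  (1,4): δ = 11.96°  ✓
  (1,5): δ = 54.15°  ✓
  (2,3): δ = 134.60°  ·
  (2,4): δ = 68.12°  ✓
  (2,5): δ = 2.01°  ✓
  (3,4): δ = 113.52°  ·
  (3,5): δ = 47.41°  ✓
  (4,5): δ = 113.89°  ·
antipodal pairs: 8

count = 8; pairs: (0,2), (0,3), (0,4), (1,4), (1,5), (2,4), (2,5), (3,5)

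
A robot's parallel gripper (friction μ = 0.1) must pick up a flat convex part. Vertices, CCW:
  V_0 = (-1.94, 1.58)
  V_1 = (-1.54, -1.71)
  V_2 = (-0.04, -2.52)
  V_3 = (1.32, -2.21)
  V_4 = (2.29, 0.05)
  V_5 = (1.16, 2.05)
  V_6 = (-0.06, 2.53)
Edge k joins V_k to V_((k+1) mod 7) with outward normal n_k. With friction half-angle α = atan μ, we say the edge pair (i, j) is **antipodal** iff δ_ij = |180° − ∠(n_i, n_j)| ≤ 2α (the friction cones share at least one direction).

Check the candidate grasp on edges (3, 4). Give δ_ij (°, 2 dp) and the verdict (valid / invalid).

δ = 127.30°, invalid

α = atan 0.1 = 5.71°;  2α = 11.42°
edge 3: e_3 = (+0.97, +2.26);  n_3 = (+0.9189, -0.3944)
edge 4: e_4 = (-1.13, +2.00);  n_4 = (+0.8706, +0.4919)
∠(n_3, n_4) = 52.70°
δ = |180° − 52.70°| = 127.30°
127.30° > 2α = 11.42°  →  invalid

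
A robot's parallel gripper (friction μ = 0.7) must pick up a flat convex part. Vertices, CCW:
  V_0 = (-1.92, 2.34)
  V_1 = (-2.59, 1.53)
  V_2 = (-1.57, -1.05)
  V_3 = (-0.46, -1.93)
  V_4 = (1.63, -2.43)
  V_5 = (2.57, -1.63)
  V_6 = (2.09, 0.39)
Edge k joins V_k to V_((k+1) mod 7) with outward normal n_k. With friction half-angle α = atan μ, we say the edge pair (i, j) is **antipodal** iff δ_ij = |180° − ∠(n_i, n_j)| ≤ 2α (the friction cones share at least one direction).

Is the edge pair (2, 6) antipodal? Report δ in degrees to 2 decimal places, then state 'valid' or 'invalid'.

δ = 12.47°, valid

α = atan 0.7 = 34.99°;  2α = 69.98°
edge 2: e_2 = (+1.11, -0.88);  n_2 = (-0.6212, -0.7836)
edge 6: e_6 = (-4.01, +1.95);  n_6 = (+0.4373, +0.8993)
∠(n_2, n_6) = 167.53°
δ = |180° − 167.53°| = 12.47°
12.47° ≤ 2α = 69.98°  →  valid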